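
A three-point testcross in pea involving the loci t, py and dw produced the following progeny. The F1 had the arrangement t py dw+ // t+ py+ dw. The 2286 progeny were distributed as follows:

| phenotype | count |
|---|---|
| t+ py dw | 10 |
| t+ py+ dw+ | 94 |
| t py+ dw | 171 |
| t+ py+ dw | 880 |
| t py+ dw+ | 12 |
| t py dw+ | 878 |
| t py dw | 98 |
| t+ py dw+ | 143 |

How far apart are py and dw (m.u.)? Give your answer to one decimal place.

The two rarest classes, t py+ dw+ and t+ py dw, are the double crossovers. Comparing them with the parentals, only the py allele has switched, so py is the middle locus and the order is dw – py – t.
Crossovers in the dw–py interval produce the single-crossover classes t py dw and t+ py+ dw+ (98 + 94 = 192) plus the double crossovers (22).
RF(dw–py) = (192 + 22) / 2286 = 214/2286 = 0.0936 → 9.4 m.u.

9.4 m.u.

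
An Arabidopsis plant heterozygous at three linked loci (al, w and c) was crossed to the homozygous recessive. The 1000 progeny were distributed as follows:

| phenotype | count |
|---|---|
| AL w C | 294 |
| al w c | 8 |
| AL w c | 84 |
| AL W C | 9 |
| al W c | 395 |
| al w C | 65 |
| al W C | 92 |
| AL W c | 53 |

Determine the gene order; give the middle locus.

w

The two most frequent reciprocal classes, al W c and AL w C, are the parental types, so the F1 was al W c / AL w C.
The two rarest classes, al w c and AL W C, are the double crossovers. Comparing them with the parentals, only the w allele has switched, so w is the middle locus and the order is c – w – al.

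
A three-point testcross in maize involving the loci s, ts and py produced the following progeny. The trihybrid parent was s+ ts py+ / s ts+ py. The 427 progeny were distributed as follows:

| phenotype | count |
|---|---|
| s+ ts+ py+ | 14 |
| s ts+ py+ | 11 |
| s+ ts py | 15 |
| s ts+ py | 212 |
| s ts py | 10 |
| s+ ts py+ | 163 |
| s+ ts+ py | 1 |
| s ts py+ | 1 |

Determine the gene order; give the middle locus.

s

The two rarest classes, s ts py+ and s+ ts+ py, are the double crossovers. Comparing them with the parentals, only the s allele has switched, so s is the middle locus and the order is py – s – ts.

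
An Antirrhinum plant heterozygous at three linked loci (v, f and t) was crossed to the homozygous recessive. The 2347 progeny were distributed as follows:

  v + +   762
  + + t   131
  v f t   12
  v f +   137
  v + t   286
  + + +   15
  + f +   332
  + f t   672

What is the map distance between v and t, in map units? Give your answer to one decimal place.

27.5 map units

The two most frequent reciprocal classes, v + + and + f t, are the parental types, so the F1 was v + + / + f t.
The two rarest classes, + + + and v f t, are the double crossovers. Comparing them with the parentals, only the v allele has switched, so v is the middle locus and the order is t – v – f.
Crossovers in the t–v interval produce the single-crossover classes v + t and + f + (286 + 332 = 618) plus the double crossovers (27).
RF(t–v) = (618 + 27) / 2347 = 645/2347 = 0.2748 → 27.5 map units.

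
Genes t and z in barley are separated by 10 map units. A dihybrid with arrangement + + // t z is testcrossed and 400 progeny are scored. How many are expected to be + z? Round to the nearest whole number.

20

A map distance of 10 map units corresponds to a recombination frequency of 0.100.
The F1 is + + / t z, so + z is a recombinant gamete class with expected frequency r/2 = 0.100/2 = 0.0500.
Expected number = 0.0500 × 400 = 20.00 ≈ 20.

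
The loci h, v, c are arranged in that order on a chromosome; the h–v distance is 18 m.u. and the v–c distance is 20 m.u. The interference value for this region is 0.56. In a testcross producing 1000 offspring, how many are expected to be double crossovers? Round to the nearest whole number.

16

Map distances give recombination frequencies of 0.180 and 0.200 for the two intervals.
With interference 0.56 (so coincidence = 0.44), expected double-crossover frequency = 0.180 × 0.200 × 0.44 = 0.01584.
Expected number = 0.01584 × 1000 = 15.84 ≈ 16.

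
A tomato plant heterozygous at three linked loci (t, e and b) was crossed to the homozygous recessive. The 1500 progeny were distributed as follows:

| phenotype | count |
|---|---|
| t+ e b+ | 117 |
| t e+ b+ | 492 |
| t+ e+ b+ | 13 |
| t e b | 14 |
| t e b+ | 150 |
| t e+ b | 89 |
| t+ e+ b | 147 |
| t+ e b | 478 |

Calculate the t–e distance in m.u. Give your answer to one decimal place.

21.6 m.u.

The two most frequent reciprocal classes, t e+ b+ and t+ e b, are the parental types, so the F1 was t e+ b+ / t+ e b.
The two rarest classes, t+ e+ b+ and t e b, are the double crossovers. Comparing them with the parentals, only the t allele has switched, so t is the middle locus and the order is b – t – e.
Crossovers in the t–e interval produce the single-crossover classes t e b+ and t+ e+ b (150 + 147 = 297) plus the double crossovers (27).
RF(t–e) = (297 + 27) / 1500 = 324/1500 = 0.2160 → 21.6 m.u.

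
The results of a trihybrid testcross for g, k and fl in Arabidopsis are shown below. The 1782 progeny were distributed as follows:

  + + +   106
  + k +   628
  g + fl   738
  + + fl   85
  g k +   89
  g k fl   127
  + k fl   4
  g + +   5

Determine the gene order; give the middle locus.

The two most frequent reciprocal classes, + k + and g + fl, are the parental types, so the F1 was + k + / g + fl.
The two rarest classes, + k fl and g + +, are the double crossovers. Comparing them with the parentals, only the fl allele has switched, so fl is the middle locus and the order is k – fl – g.

fl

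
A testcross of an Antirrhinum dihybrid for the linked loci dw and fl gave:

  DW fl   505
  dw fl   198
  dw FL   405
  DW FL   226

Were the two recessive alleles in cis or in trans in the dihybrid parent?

The two most frequent classes are DW fl (505) and dw FL (405); these are the parental (non-recombinant) types.
So the F1 carried DW fl on one chromosome and dw FL on the other — the recessive alleles are on opposite chromosomes (trans / repulsion).

trans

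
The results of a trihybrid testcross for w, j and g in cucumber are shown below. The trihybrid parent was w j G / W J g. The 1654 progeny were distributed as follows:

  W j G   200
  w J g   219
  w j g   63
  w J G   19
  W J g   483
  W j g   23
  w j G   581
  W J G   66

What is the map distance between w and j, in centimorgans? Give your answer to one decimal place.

The two rarest classes, w J G and W j g, are the double crossovers. Comparing them with the parentals, only the j allele has switched, so j is the middle locus and the order is g – j – w.
Crossovers in the j–w interval produce the single-crossover classes W j G and w J g (200 + 219 = 419) plus the double crossovers (42).
RF(j–w) = (419 + 42) / 1654 = 461/1654 = 0.2787 → 27.9 centimorgans.

27.9 centimorgans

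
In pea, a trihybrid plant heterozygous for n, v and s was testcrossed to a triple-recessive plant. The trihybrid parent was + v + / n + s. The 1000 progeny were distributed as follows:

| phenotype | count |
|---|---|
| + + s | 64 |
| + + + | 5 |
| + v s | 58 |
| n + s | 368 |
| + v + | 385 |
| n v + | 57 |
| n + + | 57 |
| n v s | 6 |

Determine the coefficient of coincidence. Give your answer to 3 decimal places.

0.661

The two rarest classes, + + + and n v s, are the double crossovers. Comparing them with the parentals, only the v allele has switched, so v is the middle locus and the order is n – v – s.
n–v: (121 + 11)/1000 = 0.1320; v–s: (115 + 11)/1000 = 0.1260.
Expected DCO frequency = 0.1320 × 0.1260 ≈ 0.01663; observed = 11/1000 ≈ 0.01100.
Coefficient of coincidence = 0.01100/0.01663 ≈ 0.661.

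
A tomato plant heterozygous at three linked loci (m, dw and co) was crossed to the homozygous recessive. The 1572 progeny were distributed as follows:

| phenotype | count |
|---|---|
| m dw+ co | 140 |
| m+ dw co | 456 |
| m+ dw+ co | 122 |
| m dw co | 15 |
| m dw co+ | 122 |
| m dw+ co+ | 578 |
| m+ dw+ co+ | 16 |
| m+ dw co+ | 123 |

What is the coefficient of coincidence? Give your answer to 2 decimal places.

The two most frequent reciprocal classes, m+ dw co and m dw+ co+, are the parental types, so the F1 was m+ dw co / m dw+ co+.
The two rarest classes, m dw co and m+ dw+ co+, are the double crossovers. Comparing them with the parentals, only the m allele has switched, so m is the middle locus and the order is dw – m – co.
dw–m: (244 + 31)/1572 = 0.1749; m–co: (263 + 31)/1572 = 0.1870.
Expected DCO frequency = 0.1749 × 0.1870 ≈ 0.03271; observed = 31/1572 ≈ 0.01972.
Coefficient of coincidence = 0.01972/0.03271 ≈ 0.60.

0.60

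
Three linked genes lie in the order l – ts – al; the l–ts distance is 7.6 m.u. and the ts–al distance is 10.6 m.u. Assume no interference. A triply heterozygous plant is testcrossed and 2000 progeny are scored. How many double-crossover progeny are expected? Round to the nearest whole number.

Map distances give recombination frequencies of 0.076 and 0.106 for the two intervals.
With no interference, expected double-crossover frequency = 0.076 × 0.106 = 0.00806.
Expected number = 0.00806 × 2000 = 16.11 ≈ 16.

16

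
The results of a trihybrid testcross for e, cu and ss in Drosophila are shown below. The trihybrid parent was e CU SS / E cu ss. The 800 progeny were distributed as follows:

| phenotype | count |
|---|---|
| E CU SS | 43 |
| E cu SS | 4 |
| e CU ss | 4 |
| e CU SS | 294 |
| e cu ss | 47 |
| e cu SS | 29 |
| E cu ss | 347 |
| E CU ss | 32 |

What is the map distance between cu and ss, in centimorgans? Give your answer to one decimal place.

The two rarest classes, e CU ss and E cu SS, are the double crossovers. Comparing them with the parentals, only the ss allele has switched, so ss is the middle locus and the order is cu – ss – e.
Crossovers in the cu–ss interval produce the single-crossover classes e cu SS and E CU ss (29 + 32 = 61) plus the double crossovers (8).
RF(cu–ss) = (61 + 8) / 800 = 69/800 = 0.0862 → 8.6 centimorgans.

8.6 centimorgans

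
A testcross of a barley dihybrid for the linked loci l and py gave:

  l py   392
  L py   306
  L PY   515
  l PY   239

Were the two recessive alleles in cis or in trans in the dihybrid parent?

The two most frequent classes are L PY (515) and l py (392); these are the parental (non-recombinant) types.
So the F1 carried L PY on one chromosome and l py on the other — the recessive alleles are on the same chromosome (cis / coupling).

cis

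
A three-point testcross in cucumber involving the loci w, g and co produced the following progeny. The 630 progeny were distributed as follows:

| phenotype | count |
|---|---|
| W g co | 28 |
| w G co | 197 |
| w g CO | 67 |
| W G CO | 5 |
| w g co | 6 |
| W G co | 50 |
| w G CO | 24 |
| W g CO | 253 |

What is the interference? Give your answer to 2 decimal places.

0.14

The two most frequent reciprocal classes, w G co and W g CO, are the parental types, so the F1 was w G co / W g CO.
The two rarest classes, w g co and W G CO, are the double crossovers. Comparing them with the parentals, only the g allele has switched, so g is the middle locus and the order is co – g – w.
co–g: (52 + 11)/630 = 0.1000; g–w: (117 + 11)/630 = 0.2032.
Expected DCO frequency = 0.1000 × 0.2032 ≈ 0.02032; observed = 11/630 ≈ 0.01746.
Coefficient of coincidence = 0.01746/0.02032 ≈ 0.86; interference = 1 − 0.86 = 0.14.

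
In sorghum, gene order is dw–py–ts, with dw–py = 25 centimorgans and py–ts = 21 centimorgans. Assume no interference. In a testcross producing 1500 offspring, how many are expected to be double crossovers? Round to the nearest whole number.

Map distances give recombination frequencies of 0.250 and 0.210 for the two intervals.
With no interference, expected double-crossover frequency = 0.250 × 0.210 = 0.05250.
Expected number = 0.05250 × 1500 = 78.75 ≈ 79.

79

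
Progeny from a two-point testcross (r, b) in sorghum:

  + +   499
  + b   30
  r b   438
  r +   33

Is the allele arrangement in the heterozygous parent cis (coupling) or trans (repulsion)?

cis

The two most frequent classes are + + (499) and r b (438); these are the parental (non-recombinant) types.
So the F1 carried + + on one chromosome and r b on the other — the recessive alleles are on the same chromosome (cis / coupling).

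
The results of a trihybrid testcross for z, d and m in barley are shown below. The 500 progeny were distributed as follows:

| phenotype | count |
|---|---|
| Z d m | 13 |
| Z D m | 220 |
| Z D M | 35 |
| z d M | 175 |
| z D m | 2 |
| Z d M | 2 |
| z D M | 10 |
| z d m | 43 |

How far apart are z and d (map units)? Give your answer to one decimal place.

5.4 map units

The two most frequent reciprocal classes, z d M and Z D m, are the parental types, so the F1 was z d M / Z D m.
The two rarest classes, Z d M and z D m, are the double crossovers. Comparing them with the parentals, only the z allele has switched, so z is the middle locus and the order is m – z – d.
Crossovers in the z–d interval produce the single-crossover classes z D M and Z d m (10 + 13 = 23) plus the double crossovers (4).
RF(z–d) = (23 + 4) / 500 = 27/500 = 0.0540 → 5.4 map units.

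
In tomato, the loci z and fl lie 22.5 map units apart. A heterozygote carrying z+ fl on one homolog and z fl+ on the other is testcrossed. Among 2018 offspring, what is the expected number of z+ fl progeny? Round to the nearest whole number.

782

A map distance of 22.5 map units corresponds to a recombination frequency of 0.225.
The F1 is z+ fl / z fl+, so z+ fl is a parental gamete class with expected frequency (1 − r)/2 = 0.775/2 = 0.3875.
Expected number = 0.3875 × 2018 = 781.98 ≈ 782.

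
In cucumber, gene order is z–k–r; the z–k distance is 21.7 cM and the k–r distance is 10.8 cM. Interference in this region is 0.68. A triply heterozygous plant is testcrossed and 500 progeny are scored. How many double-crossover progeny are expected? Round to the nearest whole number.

4

Map distances give recombination frequencies of 0.217 and 0.108 for the two intervals.
With interference 0.68 (so coincidence = 0.32), expected double-crossover frequency = 0.217 × 0.108 × 0.32 = 0.00750.
Expected number = 0.00750 × 500 = 3.75 ≈ 4.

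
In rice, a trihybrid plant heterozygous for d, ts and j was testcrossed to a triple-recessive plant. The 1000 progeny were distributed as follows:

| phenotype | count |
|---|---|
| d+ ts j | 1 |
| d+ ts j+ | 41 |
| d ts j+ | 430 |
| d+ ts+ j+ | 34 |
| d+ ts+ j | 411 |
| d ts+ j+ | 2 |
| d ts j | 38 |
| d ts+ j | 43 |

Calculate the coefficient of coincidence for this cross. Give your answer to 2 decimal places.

The two most frequent reciprocal classes, d ts j+ and d+ ts+ j, are the parental types, so the F1 was d ts j+ / d+ ts+ j.
The two rarest classes, d ts+ j+ and d+ ts j, are the double crossovers. Comparing them with the parentals, only the ts allele has switched, so ts is the middle locus and the order is j – ts – d.
j–ts: (72 + 3)/1000 = 0.0750; ts–d: (84 + 3)/1000 = 0.0870.
Expected DCO frequency = 0.0750 × 0.0870 ≈ 0.00652; observed = 3/1000 ≈ 0.00300.
Coefficient of coincidence = 0.00300/0.00652 ≈ 0.46.

0.46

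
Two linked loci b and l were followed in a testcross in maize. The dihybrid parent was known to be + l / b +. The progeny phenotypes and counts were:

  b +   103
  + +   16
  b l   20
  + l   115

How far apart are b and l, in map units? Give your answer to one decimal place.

14.2 map units

The recombinant classes are + + and b l: 16 + 20 = 36.
Recombination frequency = 36/254 = 0.1417 ≈ 14.2%, i.e. 14.2 map units.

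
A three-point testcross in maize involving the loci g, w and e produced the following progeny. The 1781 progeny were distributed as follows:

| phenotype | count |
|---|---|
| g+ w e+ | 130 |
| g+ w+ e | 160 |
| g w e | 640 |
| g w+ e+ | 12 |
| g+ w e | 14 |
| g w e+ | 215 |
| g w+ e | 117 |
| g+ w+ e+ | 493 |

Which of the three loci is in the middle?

The two most frequent reciprocal classes, g w e and g+ w+ e+, are the parental types, so the F1 was g w e / g+ w+ e+.
The two rarest classes, g+ w e and g w+ e+, are the double crossovers. Comparing them with the parentals, only the g allele has switched, so g is the middle locus and the order is w – g – e.

g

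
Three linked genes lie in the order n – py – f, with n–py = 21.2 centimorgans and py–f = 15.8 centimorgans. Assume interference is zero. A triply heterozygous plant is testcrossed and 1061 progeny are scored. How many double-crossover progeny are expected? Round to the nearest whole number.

Map distances give recombination frequencies of 0.212 and 0.158 for the two intervals.
With no interference, expected double-crossover frequency = 0.212 × 0.158 = 0.03350.
Expected number = 0.03350 × 1061 = 35.54 ≈ 36.

36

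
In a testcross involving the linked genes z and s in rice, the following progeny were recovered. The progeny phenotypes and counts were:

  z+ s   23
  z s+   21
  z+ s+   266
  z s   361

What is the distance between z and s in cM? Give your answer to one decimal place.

The two most frequent classes, z+ s+ (266) and z s (361), are the parental types, so the F1 was z+ s+ / z s.
The recombinant classes are z+ s and z s+: 23 + 21 = 44.
Recombination frequency = 44/671 = 0.0656 ≈ 6.6%, i.e. 6.6 cM.

6.6 cM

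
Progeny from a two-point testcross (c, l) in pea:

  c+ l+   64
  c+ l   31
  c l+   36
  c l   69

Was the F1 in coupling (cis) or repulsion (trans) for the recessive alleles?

The two most frequent classes are c+ l+ (64) and c l (69); these are the parental (non-recombinant) types.
So the F1 carried c+ l+ on one chromosome and c l on the other — the recessive alleles are on the same chromosome (cis / coupling).

cis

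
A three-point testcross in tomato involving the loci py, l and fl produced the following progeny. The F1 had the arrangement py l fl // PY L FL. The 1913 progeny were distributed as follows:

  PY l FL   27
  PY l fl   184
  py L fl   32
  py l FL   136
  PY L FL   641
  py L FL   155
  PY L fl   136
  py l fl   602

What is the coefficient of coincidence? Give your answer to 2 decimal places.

0.86

The two rarest classes, py L fl and PY l FL, are the double crossovers. Comparing them with the parentals, only the l allele has switched, so l is the middle locus and the order is fl – l – py.
fl–l: (272 + 59)/1913 = 0.1730; l–py: (339 + 59)/1913 = 0.2081.
Expected DCO frequency = 0.1730 × 0.2081 ≈ 0.03600; observed = 59/1913 ≈ 0.03084.
Coefficient of coincidence = 0.03084/0.03600 ≈ 0.86.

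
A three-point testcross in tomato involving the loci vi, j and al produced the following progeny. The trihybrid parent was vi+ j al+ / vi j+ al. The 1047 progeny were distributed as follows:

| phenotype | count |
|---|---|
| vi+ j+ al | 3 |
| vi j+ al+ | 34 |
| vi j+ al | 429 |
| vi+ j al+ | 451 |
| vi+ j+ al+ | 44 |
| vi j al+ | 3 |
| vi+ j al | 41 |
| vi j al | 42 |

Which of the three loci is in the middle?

vi

The two rarest classes, vi j al+ and vi+ j+ al, are the double crossovers. Comparing them with the parentals, only the vi allele has switched, so vi is the middle locus and the order is j – vi – al.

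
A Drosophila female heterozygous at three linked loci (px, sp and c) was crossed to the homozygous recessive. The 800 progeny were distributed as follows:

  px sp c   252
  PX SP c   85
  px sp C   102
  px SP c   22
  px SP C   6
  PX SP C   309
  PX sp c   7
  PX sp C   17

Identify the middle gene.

px

The two most frequent reciprocal classes, px sp c and PX SP C, are the parental types, so the F1 was px sp c / PX SP C.
The two rarest classes, PX sp c and px SP C, are the double crossovers. Comparing them with the parentals, only the px allele has switched, so px is the middle locus and the order is c – px – sp.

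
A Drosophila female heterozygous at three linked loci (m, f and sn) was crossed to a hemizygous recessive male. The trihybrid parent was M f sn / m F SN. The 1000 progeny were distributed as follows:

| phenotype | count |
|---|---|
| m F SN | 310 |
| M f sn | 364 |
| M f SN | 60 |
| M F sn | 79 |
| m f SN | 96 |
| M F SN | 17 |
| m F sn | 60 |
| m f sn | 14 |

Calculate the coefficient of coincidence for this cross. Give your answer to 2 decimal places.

1.00

The two rarest classes, m f sn and M F SN, are the double crossovers. Comparing them with the parentals, only the m allele has switched, so m is the middle locus and the order is f – m – sn.
f–m: (175 + 31)/1000 = 0.2060; m–sn: (120 + 31)/1000 = 0.1510.
Expected DCO frequency = 0.2060 × 0.1510 ≈ 0.03111; observed = 31/1000 ≈ 0.03100.
Coefficient of coincidence = 0.03100/0.03111 ≈ 1.00.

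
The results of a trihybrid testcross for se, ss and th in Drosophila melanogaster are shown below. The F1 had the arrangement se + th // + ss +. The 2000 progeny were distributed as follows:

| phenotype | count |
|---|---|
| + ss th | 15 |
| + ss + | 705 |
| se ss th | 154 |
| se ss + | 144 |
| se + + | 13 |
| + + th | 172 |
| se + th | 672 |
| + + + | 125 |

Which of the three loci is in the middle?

th

The two rarest classes, se + + and + ss th, are the double crossovers. Comparing them with the parentals, only the th allele has switched, so th is the middle locus and the order is se – th – ss.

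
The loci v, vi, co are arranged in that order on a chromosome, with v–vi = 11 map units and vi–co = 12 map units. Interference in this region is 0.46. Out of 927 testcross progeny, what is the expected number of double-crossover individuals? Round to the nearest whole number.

Map distances give recombination frequencies of 0.110 and 0.120 for the two intervals.
With interference 0.46 (so coincidence = 0.54), expected double-crossover frequency = 0.110 × 0.120 × 0.54 = 0.00713.
Expected number = 0.00713 × 927 = 6.61 ≈ 7.

7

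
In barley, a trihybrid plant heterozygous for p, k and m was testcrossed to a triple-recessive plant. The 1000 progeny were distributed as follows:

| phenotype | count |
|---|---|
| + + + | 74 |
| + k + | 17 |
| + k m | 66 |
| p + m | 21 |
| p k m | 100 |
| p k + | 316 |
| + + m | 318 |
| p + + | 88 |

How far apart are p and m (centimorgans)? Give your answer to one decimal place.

The two most frequent reciprocal classes, + + m and p k +, are the parental types, so the F1 was + + m / p k +.
The two rarest classes, p + m and + k +, are the double crossovers. Comparing them with the parentals, only the p allele has switched, so p is the middle locus and the order is m – p – k.
Crossovers in the m–p interval produce the single-crossover classes + + + and p k m (74 + 100 = 174) plus the double crossovers (38).
RF(m–p) = (174 + 38) / 1000 = 212/1000 = 0.2120 → 21.2 centimorgans.

21.2 centimorgans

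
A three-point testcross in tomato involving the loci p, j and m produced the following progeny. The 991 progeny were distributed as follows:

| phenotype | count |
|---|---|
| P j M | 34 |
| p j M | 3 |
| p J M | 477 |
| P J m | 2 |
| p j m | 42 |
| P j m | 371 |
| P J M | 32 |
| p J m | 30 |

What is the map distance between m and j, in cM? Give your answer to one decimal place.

7.0 cM

The two most frequent reciprocal classes, P j m and p J M, are the parental types, so the F1 was P j m / p J M.
The two rarest classes, P J m and p j M, are the double crossovers. Comparing them with the parentals, only the j allele has switched, so j is the middle locus and the order is m – j – p.
Crossovers in the m–j interval produce the single-crossover classes P j M and p J m (34 + 30 = 64) plus the double crossovers (5).
RF(m–j) = (64 + 5) / 991 = 69/991 = 0.0696 → 7.0 cM.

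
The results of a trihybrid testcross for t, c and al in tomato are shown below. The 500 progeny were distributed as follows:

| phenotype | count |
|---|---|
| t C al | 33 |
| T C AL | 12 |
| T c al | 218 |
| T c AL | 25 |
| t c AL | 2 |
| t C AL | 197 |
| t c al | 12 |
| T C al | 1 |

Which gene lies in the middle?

c

The two most frequent reciprocal classes, t C AL and T c al, are the parental types, so the F1 was t C AL / T c al.
The two rarest classes, t c AL and T C al, are the double crossovers. Comparing them with the parentals, only the c allele has switched, so c is the middle locus and the order is al – c – t.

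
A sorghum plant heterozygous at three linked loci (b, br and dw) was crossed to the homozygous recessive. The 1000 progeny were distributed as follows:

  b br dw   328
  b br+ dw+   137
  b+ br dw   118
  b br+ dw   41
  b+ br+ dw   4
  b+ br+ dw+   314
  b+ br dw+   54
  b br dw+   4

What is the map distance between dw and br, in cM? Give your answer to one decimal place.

10.3 cM

The two most frequent reciprocal classes, b+ br+ dw+ and b br dw, are the parental types, so the F1 was b+ br+ dw+ / b br dw.
The two rarest classes, b+ br+ dw and b br dw+, are the double crossovers. Comparing them with the parentals, only the dw allele has switched, so dw is the middle locus and the order is br – dw – b.
Crossovers in the br–dw interval produce the single-crossover classes b+ br dw+ and b br+ dw (54 + 41 = 95) plus the double crossovers (8).
RF(br–dw) = (95 + 8) / 1000 = 103/1000 = 0.1030 → 10.3 cM.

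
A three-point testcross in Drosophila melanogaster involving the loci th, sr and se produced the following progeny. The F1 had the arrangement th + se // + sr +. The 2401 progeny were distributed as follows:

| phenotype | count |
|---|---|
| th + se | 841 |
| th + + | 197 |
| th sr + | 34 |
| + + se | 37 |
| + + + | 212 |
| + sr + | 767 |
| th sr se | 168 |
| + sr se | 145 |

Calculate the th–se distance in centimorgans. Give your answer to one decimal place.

17.2 centimorgans

The two rarest classes, + + se and th sr +, are the double crossovers. Comparing them with the parentals, only the th allele has switched, so th is the middle locus and the order is se – th – sr.
Crossovers in the se–th interval produce the single-crossover classes th + + and + sr se (197 + 145 = 342) plus the double crossovers (71).
RF(se–th) = (342 + 71) / 2401 = 413/2401 = 0.1720 → 17.2 centimorgans.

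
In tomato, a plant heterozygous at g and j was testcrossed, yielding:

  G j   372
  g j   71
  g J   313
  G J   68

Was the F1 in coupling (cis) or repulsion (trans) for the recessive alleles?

trans

The two most frequent classes are G j (372) and g J (313); these are the parental (non-recombinant) types.
So the F1 carried G j on one chromosome and g J on the other — the recessive alleles are on opposite chromosomes (trans / repulsion).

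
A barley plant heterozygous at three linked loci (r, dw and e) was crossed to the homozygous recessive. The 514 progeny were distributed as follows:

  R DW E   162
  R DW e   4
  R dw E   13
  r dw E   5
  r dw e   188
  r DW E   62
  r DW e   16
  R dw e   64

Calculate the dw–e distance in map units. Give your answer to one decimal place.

7.4 map units

The two most frequent reciprocal classes, r dw e and R DW E, are the parental types, so the F1 was r dw e / R DW E.
The two rarest classes, r dw E and R DW e, are the double crossovers. Comparing them with the parentals, only the e allele has switched, so e is the middle locus and the order is dw – e – r.
Crossovers in the dw–e interval produce the single-crossover classes r DW e and R dw E (16 + 13 = 29) plus the double crossovers (9).
RF(dw–e) = (29 + 9) / 514 = 38/514 = 0.0739 → 7.4 map units.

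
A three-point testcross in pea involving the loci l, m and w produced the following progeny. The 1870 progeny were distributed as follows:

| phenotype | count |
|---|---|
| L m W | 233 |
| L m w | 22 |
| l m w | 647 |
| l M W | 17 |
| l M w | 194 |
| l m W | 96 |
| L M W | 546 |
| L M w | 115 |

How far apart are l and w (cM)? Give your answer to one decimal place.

The two most frequent reciprocal classes, L M W and l m w, are the parental types, so the F1 was L M W / l m w.
The two rarest classes, l M W and L m w, are the double crossovers. Comparing them with the parentals, only the l allele has switched, so l is the middle locus and the order is m – l – w.
Crossovers in the l–w interval produce the single-crossover classes L M w and l m W (115 + 96 = 211) plus the double crossovers (39).
RF(l–w) = (211 + 39) / 1870 = 250/1870 = 0.1337 → 13.4 cM.

13.4 cM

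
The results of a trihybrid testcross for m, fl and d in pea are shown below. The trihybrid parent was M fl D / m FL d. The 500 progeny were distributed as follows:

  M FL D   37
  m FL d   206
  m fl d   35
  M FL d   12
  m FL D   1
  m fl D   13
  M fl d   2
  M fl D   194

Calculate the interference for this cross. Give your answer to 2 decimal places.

0.29

The two rarest classes, M fl d and m FL D, are the double crossovers. Comparing them with the parentals, only the d allele has switched, so d is the middle locus and the order is m – d – fl.
m–d: (25 + 3)/500 = 0.0560; d–fl: (72 + 3)/500 = 0.1500.
Expected DCO frequency = 0.0560 × 0.1500 ≈ 0.00840; observed = 3/500 ≈ 0.00600.
Coefficient of coincidence = 0.00600/0.00840 ≈ 0.71; interference = 1 − 0.71 = 0.29.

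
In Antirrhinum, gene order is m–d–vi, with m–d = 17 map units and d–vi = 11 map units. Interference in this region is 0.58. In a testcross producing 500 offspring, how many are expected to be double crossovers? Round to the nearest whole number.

Map distances give recombination frequencies of 0.170 and 0.110 for the two intervals.
With interference 0.58 (so coincidence = 0.42), expected double-crossover frequency = 0.170 × 0.110 × 0.42 = 0.00785.
Expected number = 0.00785 × 500 = 3.93 ≈ 4.

4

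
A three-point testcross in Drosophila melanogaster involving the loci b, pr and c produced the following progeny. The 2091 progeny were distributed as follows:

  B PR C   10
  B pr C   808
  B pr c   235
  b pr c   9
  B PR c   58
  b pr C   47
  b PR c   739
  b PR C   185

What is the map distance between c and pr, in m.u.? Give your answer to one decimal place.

21.0 m.u.

The two most frequent reciprocal classes, b PR c and B pr C, are the parental types, so the F1 was b PR c / B pr C.
The two rarest classes, b pr c and B PR C, are the double crossovers. Comparing them with the parentals, only the pr allele has switched, so pr is the middle locus and the order is b – pr – c.
Crossovers in the pr–c interval produce the single-crossover classes b PR C and B pr c (185 + 235 = 420) plus the double crossovers (19).
RF(pr–c) = (420 + 19) / 2091 = 439/2091 = 0.2099 → 21.0 m.u.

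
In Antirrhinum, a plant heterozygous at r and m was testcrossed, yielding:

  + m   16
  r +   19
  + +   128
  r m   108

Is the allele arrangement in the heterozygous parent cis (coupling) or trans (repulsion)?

cis

The two most frequent classes are + + (128) and r m (108); these are the parental (non-recombinant) types.
So the F1 carried + + on one chromosome and r m on the other — the recessive alleles are on the same chromosome (cis / coupling).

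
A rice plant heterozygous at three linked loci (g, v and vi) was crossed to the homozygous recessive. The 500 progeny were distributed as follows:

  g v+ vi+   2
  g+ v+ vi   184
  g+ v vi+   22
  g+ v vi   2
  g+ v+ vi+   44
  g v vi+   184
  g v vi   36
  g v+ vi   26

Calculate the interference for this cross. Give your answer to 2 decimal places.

The two most frequent reciprocal classes, g v vi+ and g+ v+ vi, are the parental types, so the F1 was g v vi+ / g+ v+ vi.
The two rarest classes, g v+ vi+ and g+ v vi, are the double crossovers. Comparing them with the parentals, only the v allele has switched, so v is the middle locus and the order is g – v – vi.
g–v: (48 + 4)/500 = 0.1040; v–vi: (80 + 4)/500 = 0.1680.
Expected DCO frequency = 0.1040 × 0.1680 ≈ 0.01747; observed = 4/500 ≈ 0.00800.
Coefficient of coincidence = 0.00800/0.01747 ≈ 0.46; interference = 1 − 0.46 = 0.54.

0.54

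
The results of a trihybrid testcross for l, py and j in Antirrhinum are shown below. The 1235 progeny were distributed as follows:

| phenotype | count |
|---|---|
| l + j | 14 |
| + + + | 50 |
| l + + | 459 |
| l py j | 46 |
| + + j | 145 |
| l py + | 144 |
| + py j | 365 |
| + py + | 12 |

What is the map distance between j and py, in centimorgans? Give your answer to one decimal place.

25.5 centimorgans

The two most frequent reciprocal classes, + py j and l + +, are the parental types, so the F1 was + py j / l + +.
The two rarest classes, + py + and l + j, are the double crossovers. Comparing them with the parentals, only the j allele has switched, so j is the middle locus and the order is l – j – py.
Crossovers in the j–py interval produce the single-crossover classes + + j and l py + (145 + 144 = 289) plus the double crossovers (26).
RF(j–py) = (289 + 26) / 1235 = 315/1235 = 0.2551 → 25.5 centimorgans.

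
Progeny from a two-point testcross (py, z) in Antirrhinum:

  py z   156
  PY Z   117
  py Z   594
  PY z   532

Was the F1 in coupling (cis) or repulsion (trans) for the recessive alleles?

trans

The two most frequent classes are PY z (532) and py Z (594); these are the parental (non-recombinant) types.
So the F1 carried PY z on one chromosome and py Z on the other — the recessive alleles are on opposite chromosomes (trans / repulsion).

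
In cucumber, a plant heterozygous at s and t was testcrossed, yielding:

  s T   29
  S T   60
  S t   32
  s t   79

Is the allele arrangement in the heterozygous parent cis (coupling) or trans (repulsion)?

The two most frequent classes are S T (60) and s t (79); these are the parental (non-recombinant) types.
So the F1 carried S T on one chromosome and s t on the other — the recessive alleles are on the same chromosome (cis / coupling).

cis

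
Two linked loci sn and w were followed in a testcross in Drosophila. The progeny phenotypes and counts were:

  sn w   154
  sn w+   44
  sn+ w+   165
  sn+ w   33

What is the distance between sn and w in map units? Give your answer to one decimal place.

19.4 map units

The two most frequent classes, sn+ w+ (165) and sn w (154), are the parental types, so the F1 was sn+ w+ / sn w.
The recombinant classes are sn+ w and sn w+: 33 + 44 = 77.
Recombination frequency = 77/396 = 0.1944 ≈ 19.4%, i.e. 19.4 map units.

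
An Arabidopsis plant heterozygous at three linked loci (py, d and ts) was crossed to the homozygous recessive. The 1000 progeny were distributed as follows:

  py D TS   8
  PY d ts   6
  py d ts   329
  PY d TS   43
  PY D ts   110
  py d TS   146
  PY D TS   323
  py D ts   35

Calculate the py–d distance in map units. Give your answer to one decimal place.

9.2 map units

The two most frequent reciprocal classes, py d ts and PY D TS, are the parental types, so the F1 was py d ts / PY D TS.
The two rarest classes, PY d ts and py D TS, are the double crossovers. Comparing them with the parentals, only the py allele has switched, so py is the middle locus and the order is d – py – ts.
Crossovers in the d–py interval produce the single-crossover classes py D ts and PY d TS (35 + 43 = 78) plus the double crossovers (14).
RF(d–py) = (78 + 14) / 1000 = 92/1000 = 0.0920 → 9.2 map units.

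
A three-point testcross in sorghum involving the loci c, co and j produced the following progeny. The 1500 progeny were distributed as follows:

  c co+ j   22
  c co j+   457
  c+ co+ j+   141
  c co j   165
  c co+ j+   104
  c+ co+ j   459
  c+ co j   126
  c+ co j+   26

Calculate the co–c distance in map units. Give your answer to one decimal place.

18.5 map units

The two most frequent reciprocal classes, c+ co+ j and c co j+, are the parental types, so the F1 was c+ co+ j / c co j+.
The two rarest classes, c co+ j and c+ co j+, are the double crossovers. Comparing them with the parentals, only the c allele has switched, so c is the middle locus and the order is j – c – co.
Crossovers in the c–co interval produce the single-crossover classes c+ co j and c co+ j+ (126 + 104 = 230) plus the double crossovers (48).
RF(c–co) = (230 + 48) / 1500 = 278/1500 = 0.1853 → 18.5 map units.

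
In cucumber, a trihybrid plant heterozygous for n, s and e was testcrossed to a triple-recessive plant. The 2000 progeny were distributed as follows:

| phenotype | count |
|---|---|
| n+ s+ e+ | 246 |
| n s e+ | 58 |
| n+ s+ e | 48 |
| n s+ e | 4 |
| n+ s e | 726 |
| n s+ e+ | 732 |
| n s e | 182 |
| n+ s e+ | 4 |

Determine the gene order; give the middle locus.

The two most frequent reciprocal classes, n s+ e+ and n+ s e, are the parental types, so the F1 was n s+ e+ / n+ s e.
The two rarest classes, n s+ e and n+ s e+, are the double crossovers. Comparing them with the parentals, only the e allele has switched, so e is the middle locus and the order is n – e – s.

e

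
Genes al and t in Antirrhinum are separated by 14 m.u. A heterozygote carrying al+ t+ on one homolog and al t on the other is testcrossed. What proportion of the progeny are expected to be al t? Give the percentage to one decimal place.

A map distance of 14 m.u. corresponds to a recombination frequency of 0.140.
The F1 is al+ t+ / al t, so al t is a parental gamete class with expected frequency (1 − r)/2 = 0.860/2 = 0.4300.
That is 0.4300 = 43.0% of the progeny.

43.0%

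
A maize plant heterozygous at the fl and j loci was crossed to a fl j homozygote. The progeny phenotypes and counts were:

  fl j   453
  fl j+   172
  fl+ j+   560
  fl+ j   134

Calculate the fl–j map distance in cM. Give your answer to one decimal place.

The two most frequent classes, fl+ j+ (560) and fl j (453), are the parental types, so the F1 was fl+ j+ / fl j.
The recombinant classes are fl+ j and fl j+: 134 + 172 = 306.
Recombination frequency = 306/1319 = 0.2320 ≈ 23.2%, i.e. 23.2 cM.

23.2 cM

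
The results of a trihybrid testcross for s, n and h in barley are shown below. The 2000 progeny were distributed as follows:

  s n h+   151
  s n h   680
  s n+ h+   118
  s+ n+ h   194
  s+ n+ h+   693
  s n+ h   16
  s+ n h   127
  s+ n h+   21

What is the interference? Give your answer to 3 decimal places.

The two most frequent reciprocal classes, s+ n+ h+ and s n h, are the parental types, so the F1 was s+ n+ h+ / s n h.
The two rarest classes, s+ n h+ and s n+ h, are the double crossovers. Comparing them with the parentals, only the n allele has switched, so n is the middle locus and the order is s – n – h.
s–n: (245 + 37)/2000 = 0.1410; n–h: (345 + 37)/2000 = 0.1910.
Expected DCO frequency = 0.1410 × 0.1910 ≈ 0.02693; observed = 37/2000 ≈ 0.01850.
Coefficient of coincidence = 0.01850/0.02693 ≈ 0.687; interference = 1 − 0.687 = 0.313.

0.313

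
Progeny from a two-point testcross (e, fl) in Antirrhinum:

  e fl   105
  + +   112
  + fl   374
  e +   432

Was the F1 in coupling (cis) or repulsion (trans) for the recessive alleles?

trans

The two most frequent classes are + fl (374) and e + (432); these are the parental (non-recombinant) types.
So the F1 carried + fl on one chromosome and e + on the other — the recessive alleles are on opposite chromosomes (trans / repulsion).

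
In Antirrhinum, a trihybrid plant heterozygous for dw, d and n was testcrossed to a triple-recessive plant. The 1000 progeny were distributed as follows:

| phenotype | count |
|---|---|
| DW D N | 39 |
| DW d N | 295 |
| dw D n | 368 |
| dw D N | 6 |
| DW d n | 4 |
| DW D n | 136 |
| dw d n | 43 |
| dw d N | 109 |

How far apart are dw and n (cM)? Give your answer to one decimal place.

The two most frequent reciprocal classes, DW d N and dw D n, are the parental types, so the F1 was DW d N / dw D n.
The two rarest classes, DW d n and dw D N, are the double crossovers. Comparing them with the parentals, only the n allele has switched, so n is the middle locus and the order is d – n – dw.
Crossovers in the n–dw interval produce the single-crossover classes dw d N and DW D n (109 + 136 = 245) plus the double crossovers (10).
RF(n–dw) = (245 + 10) / 1000 = 255/1000 = 0.2550 → 25.5 cM.

25.5 cM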